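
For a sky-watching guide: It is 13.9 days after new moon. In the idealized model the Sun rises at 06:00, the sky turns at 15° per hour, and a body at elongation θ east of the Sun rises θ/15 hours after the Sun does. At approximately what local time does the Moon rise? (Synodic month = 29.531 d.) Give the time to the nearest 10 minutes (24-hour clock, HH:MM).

17:20

Elongation θ = 360° × 13.9/29.531 ≈ 169.4°.
Delay after the Sun = 169.4° / (15°/h) ≈ 11.30 h.
06:00 + 11.297 h ≈ 17:18 → 17:20 to the nearest ten minutes.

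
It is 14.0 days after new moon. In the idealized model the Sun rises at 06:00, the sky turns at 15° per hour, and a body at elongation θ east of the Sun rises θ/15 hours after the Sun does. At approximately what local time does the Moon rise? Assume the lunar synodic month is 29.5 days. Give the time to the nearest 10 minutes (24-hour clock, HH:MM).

Elongation θ = 360° × 14.0/29.5 ≈ 170.8°.
The Moon trails the Sun by θ/15 = 170.8/15 ≈ 11.39 hours.
06:00 + 11.390 h ≈ 17:23 → 17:20 to the nearest ten minutes.

17:20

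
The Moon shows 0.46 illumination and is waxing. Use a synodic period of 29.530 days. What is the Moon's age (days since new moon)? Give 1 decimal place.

7.0 days

Invert f = (1 − cos θ)/2 to get cos θ = 1 − 2(0.46) = 0.080, hence θ₀ = arccos 0.080 = 85.4°.
The Moon is waxing (0°–180°), so θ = 85.4° directly.
Age = 29.530 × 85.4°/360° ≈ 7.01 days.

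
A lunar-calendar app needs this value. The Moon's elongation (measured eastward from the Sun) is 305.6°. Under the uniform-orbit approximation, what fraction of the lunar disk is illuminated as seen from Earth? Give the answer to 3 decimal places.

Half-versine of 305.6°: (1 − 0.582)/2 = 0.209.

0.209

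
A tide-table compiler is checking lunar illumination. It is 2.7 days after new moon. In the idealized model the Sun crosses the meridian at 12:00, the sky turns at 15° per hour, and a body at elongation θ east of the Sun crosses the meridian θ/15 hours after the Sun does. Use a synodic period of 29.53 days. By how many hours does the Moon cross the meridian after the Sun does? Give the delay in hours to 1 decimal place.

2.2 h

Phase angle: θ = 360°·(2.7 d)/(29.53 d) = 32.9°.
At 15° of sky rotation per hour, 32.9° corresponds to a 2.19 h lag.
So the Moon crosses the meridian 2.19 h after the Sun.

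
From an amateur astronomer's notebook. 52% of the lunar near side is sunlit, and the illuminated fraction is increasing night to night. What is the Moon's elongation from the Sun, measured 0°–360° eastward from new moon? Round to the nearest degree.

92°

cos θ = 1 − 2f = -0.040, giving a principal value of 92.3°.
Before full moon the principal value applies: θ = 92.3°.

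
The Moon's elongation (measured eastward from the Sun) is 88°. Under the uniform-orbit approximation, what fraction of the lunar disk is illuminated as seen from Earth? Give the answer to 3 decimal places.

cos 88° = 0.035, so f = (1 − 0.035)/2 = 0.483.

0.483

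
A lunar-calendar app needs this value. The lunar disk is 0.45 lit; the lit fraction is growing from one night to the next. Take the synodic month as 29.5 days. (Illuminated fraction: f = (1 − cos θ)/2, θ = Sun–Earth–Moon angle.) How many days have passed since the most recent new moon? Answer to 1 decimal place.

From f = (1 − cos θ)/2: cos θ = 1 − 2×0.45 = 0.100; arccos → 84.3°.
The Moon is waxing (0°–180°), so θ = 84.3° directly.
That fraction of the synodic month is 84.3/360 × 29.5 d ≈ 6.90 d.

6.9 days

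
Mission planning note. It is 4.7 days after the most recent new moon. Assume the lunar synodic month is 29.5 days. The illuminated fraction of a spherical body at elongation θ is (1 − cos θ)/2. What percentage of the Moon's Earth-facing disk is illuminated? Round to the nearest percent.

Phase angle: θ = 360°·(4.7 d)/(29.5 d) = 57.4°.
With cos θ = 0.539, the lit fraction is (1 − 0.539)/2 ≈ 0.230, so 23%.

23%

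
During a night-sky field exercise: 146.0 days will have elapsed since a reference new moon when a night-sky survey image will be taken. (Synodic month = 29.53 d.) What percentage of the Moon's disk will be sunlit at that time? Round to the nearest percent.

3%

146.0 d spans 4 complete synodic months (4 × 29.53 = 118.12 d) plus 27.88 d.
Phase angle: θ = 360°·(27.88 d)/(29.53 d) = 339.9°.
cos 339.9° = 0.939, so f = (1 − 0.939)/2 = 0.030, so 3%.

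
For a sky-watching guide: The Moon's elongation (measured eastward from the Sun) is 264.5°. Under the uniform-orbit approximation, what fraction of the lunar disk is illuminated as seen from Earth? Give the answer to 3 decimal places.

0.548

cos 264.5° = (-0.096), so f = (1 − (-0.096))/2 = 0.548.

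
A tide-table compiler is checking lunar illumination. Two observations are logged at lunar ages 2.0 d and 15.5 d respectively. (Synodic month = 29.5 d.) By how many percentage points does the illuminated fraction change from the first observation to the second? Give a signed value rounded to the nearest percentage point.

First observation: θ = 360°·2.0/29.5 = 24.4°, so f = 0.045.
Second observation: θ = 189.2°, f = 0.994.
Δf = 0.994 − 0.045 = +0.949, i.e. +95 pp.

+95 pp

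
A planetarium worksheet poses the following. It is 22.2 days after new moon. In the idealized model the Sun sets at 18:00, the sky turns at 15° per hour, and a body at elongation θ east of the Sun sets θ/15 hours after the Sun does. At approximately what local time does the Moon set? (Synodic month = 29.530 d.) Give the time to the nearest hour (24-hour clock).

12:00

Elongation θ = 360° × 22.2/29.530 ≈ 270.6°.
At 15° of sky rotation per hour, 270.6° corresponds to a 18.04 h lag.
18:00 + 18.04 h ≈ 12:03 → 12:00 to the nearest hour.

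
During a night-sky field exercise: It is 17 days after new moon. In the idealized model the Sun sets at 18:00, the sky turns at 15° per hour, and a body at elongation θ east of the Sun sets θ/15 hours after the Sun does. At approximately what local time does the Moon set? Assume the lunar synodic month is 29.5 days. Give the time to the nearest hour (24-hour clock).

The Moon has covered 17/29.5 of its cycle, so θ ≈ 360° × 17/29.5 = 207.5°.
Delay after the Sun = 207.5° / (15°/h) ≈ 13.83 h.
18:00 + 13.83 h ≈ 07:50 → 08:00 to the nearest hour.

08:00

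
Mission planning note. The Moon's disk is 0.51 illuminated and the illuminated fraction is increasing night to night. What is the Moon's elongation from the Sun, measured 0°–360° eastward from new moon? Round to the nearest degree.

91°

cos θ = 1 − 2f = -0.020, giving a principal value of 91.1°.
Waxing ⇒ before full, so θ = 91.1°.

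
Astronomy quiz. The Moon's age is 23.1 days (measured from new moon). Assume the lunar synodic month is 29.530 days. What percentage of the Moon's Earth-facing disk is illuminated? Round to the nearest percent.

Phase angle: θ = 360°·(23.1 d)/(29.530 d) = 281.6°.
With cos θ = 0.201, the lit fraction is (1 − 0.201)/2 ≈ 0.399, so 40%.

40%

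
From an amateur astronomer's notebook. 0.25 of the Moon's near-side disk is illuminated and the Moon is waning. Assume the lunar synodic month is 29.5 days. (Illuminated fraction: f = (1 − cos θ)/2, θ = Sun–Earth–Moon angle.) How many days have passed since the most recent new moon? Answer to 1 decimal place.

cos θ = 1 − 2f = 0.500, giving a principal value of 60.0°.
A waning Moon lies in 180°–360°, so θ = 360° − 60.0° = 300.0°.
Age = 29.5 × 300.0°/360° ≈ 24.58 days.

24.6 days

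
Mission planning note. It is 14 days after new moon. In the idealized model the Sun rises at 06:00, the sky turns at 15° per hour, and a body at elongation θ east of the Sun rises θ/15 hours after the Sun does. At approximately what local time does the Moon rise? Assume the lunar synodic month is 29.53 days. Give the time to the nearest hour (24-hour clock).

17:00

The Moon has covered 14/29.53 of its cycle, so θ ≈ 360° × 14/29.53 = 170.7°.
At 15° of sky rotation per hour, 170.7° corresponds to a 11.38 h lag.
06:00 + 11.38 h ≈ 17:23 → 17:00 to the nearest hour.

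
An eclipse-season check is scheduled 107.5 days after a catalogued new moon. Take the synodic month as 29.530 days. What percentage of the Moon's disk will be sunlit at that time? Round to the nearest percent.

82%

Reduce mod P: 107.5 − 3×29.530 = 18.91 d into the current lunation.
Phase angle: θ = 360°·(18.91 d)/(29.530 d) = 230.5°.
cos 230.5° = (-0.636), so f = (1 − (-0.636))/2 = 0.818, so 82%.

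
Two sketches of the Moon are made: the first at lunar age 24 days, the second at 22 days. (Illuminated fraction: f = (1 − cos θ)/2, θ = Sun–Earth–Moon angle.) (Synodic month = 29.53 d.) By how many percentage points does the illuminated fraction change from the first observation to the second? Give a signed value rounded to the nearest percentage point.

+21 percentage points

First observation: θ = 360°·24/29.53 = 292.6°, so f = 0.308.
Second observation: θ = 268.2°, f = 0.516.
Δf = 0.516 − 0.308 = +0.208, i.e. +21 pp.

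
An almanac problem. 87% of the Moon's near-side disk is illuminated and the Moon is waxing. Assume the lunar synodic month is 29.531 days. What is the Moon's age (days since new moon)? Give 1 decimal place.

cos θ = 1 − 2f = -0.740, giving a principal value of 137.7°.
The Moon is waxing (0°–180°), so θ = 137.7° directly.
That fraction of the synodic month is 137.7/360 × 29.531 d ≈ 11.30 d.

11.3 days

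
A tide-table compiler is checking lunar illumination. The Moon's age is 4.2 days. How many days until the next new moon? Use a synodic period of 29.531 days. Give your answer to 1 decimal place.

One full lunation from the last new moon is 29.531 d; remaining = 29.531 − 4.2 = 25.331 d.

25.3 days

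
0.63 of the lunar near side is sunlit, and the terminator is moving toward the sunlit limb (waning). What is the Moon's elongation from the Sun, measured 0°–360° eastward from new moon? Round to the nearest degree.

255°

From f = (1 − cos θ)/2: cos θ = 1 − 2×0.63 = -0.260; arccos → 105.1°.
Waning ⇒ past full, so θ = 360° − 105.1° = 254.9°.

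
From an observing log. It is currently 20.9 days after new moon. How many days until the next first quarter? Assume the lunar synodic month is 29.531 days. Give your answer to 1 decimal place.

16.0 days

First quarter is 0.25 of the way through the cycle: age 0.25 × 29.531 = 7.383 d.
Already past this cycle's first quarter; the next is at 7.383 + 29.531 = 36.914 d, so 36.914 − 20.9 = 16.014 days.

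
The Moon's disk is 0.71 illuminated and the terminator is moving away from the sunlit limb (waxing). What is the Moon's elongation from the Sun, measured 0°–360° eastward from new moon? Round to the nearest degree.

115°

From f = (1 − cos θ)/2: cos θ = 1 − 2×0.71 = -0.420; arccos → 114.8°.
The Moon is waxing (0°–180°), so θ = 114.8° directly.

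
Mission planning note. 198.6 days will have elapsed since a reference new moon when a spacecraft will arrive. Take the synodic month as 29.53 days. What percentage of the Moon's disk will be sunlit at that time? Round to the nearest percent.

Reduce mod P: 198.6 − 6×29.53 = 21.42 d into the current lunation.
Elongation θ = 360° × 21.42/29.53 ≈ 261.1°.
Illuminated fraction = (1 − cos 261.1°)/2 = (1 − (-0.154))/2 ≈ 0.577, so 58%.

58%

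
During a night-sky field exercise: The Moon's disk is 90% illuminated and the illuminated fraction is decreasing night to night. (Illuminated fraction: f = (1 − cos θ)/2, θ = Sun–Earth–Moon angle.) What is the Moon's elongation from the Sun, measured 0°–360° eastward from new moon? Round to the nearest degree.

From f = (1 − cos θ)/2: cos θ = 1 − 2×0.90 = -0.800; arccos → 143.1°.
Since the Moon is past full (waning), take the reflex angle: θ = 360° − 143.1° = 216.9°.

217°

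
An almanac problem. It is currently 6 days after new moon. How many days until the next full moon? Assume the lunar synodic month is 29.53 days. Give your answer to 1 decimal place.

Full moon occurs at elongation 180°, i.e. at age 29.53 × 180/360 = 14.765 d.
That is 14.765 − 6 = 8.765 days ahead.

8.8 days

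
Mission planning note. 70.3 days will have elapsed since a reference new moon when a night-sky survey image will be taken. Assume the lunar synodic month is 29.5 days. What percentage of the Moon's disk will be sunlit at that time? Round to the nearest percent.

87%

70.3/29.5 = 2.383 lunations, so 2 complete cycles and 11.30 d into the next.
Phase angle: θ = 360°·(11.30 d)/(29.5 d) = 137.9°.
cos 137.9° = (-0.742), so f = (1 − (-0.742))/2 = 0.871, so 87%.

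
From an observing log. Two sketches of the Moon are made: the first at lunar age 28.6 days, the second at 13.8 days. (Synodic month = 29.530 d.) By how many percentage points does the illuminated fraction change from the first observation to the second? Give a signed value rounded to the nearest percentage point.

+98 pp

θ₁ = 360° × 28.6/29.530 = 348.7°, f₁ = (1 − cos θ₁)/2 = 0.010.
θ₂ = 360° × 13.8/29.530 = 168.2°, f₂ = (1 − cos θ₂)/2 = 0.989.
Change = f₂ − f₁ = +0.980 → +98 percentage points.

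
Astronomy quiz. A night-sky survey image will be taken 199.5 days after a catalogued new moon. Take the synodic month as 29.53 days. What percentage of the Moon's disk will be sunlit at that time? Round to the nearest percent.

199.5/29.53 = 6.756 lunations, so 6 complete cycles and 22.32 d into the next.
Elongation θ = 360° × 22.32/29.53 ≈ 272.1°.
cos 272.1° = 0.037, so f = (1 − 0.037)/2 = 0.482, so 48%.

48%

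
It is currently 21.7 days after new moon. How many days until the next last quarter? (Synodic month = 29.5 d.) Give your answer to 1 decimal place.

0.4 days

Last quarter is 0.75 of the way through the cycle: age 0.75 × 29.5 = 22.125 d.
So 0.425 days remain (22.125 − 21.7).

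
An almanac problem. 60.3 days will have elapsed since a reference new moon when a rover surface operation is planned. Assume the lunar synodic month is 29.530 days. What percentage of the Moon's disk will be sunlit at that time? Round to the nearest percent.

2%

60.3/29.530 = 2.042 lunations, so 2 complete cycles and 1.24 d into the next.
Phase angle: θ = 360°·(1.24 d)/(29.530 d) = 15.1°.
With cos θ = 0.965, the lit fraction is (1 − 0.965)/2 ≈ 0.017, so 2%.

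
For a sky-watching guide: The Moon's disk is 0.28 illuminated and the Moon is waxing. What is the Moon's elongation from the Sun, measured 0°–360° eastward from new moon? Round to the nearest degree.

cos θ = 1 − 2f = 0.440, giving a principal value of 63.9°.
Before full moon the principal value applies: θ = 63.9°.

64°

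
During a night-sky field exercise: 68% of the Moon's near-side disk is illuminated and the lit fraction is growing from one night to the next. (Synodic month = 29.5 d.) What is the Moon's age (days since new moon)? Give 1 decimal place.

9.1 days

Invert f = (1 − cos θ)/2 to get cos θ = 1 − 2(0.68) = -0.360, hence θ₀ = arccos -0.360 = 111.1°.
Waxing ⇒ before full, so θ = 111.1°.
Age = 29.5 × 111.1°/360° ≈ 9.10 days.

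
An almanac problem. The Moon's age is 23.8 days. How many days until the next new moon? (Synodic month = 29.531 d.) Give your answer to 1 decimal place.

5.7 days

The next new moon completes the synodic month: 29.531 − 23.8 = 5.731 days.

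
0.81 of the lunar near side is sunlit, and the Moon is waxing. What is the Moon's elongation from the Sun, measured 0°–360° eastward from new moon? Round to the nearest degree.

128°

cos θ = 1 − 2f = -0.620, giving a principal value of 128.3°.
Before full moon the principal value applies: θ = 128.3°.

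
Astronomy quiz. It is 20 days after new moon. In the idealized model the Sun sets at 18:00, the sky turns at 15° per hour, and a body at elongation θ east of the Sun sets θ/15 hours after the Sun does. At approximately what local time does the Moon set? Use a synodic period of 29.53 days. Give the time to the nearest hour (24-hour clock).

Phase angle: θ = 360°·(20 d)/(29.53 d) = 243.8°.
At 15° of sky rotation per hour, 243.8° corresponds to a 16.25 h lag.
18:00 + 16.25 h ≈ 10:15 → 10:00 to the nearest hour.

10:00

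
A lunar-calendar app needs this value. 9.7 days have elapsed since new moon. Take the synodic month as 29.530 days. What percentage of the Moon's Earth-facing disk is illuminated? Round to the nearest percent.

74%

Elongation θ = 360° × 9.7/29.530 ≈ 118.3°.
With cos θ = (-0.473), the lit fraction is (1 − (-0.473))/2 ≈ 0.737, so 74%.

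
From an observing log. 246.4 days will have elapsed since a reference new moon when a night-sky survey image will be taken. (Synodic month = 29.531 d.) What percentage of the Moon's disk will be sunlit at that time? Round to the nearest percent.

Reduce mod P: 246.4 − 8×29.531 = 10.15 d into the current lunation.
Phase angle: θ = 360°·(10.15 d)/(29.531 d) = 123.8°.
cos 123.8° = (-0.556), so f = (1 − (-0.556))/2 = 0.778, so 78%.

78%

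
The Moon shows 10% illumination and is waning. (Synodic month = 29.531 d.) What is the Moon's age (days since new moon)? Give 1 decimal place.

26.5 days

Invert f = (1 − cos θ)/2 to get cos θ = 1 − 2(0.10) = 0.800, hence θ₀ = arccos 0.800 = 36.9°.
Waning ⇒ past full, so θ = 360° − 36.9° = 323.1°.
At 360°/29.531 d per day, 323.1° corresponds to 26.51 days.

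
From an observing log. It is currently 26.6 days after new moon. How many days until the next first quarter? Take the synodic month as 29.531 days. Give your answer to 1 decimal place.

First quarter occurs at elongation 90°, i.e. at age 29.531 × 90/360 = 7.383 d.
This lunation's first quarter (7.383 d) has passed, so add one period: 36.914 − 26.6 = 10.314 days.

10.3 days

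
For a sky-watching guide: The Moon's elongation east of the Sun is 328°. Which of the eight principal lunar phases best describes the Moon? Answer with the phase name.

The waning crescent sector spans roughly 292°–338°; 328° falls inside it.

waning crescent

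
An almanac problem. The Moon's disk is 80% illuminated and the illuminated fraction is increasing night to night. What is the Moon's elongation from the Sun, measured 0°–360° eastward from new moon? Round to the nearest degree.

127°

From f = (1 − cos θ)/2: cos θ = 1 − 2×0.80 = -0.600; arccos → 126.9°.
The Moon is waxing (0°–180°), so θ = 126.9° directly.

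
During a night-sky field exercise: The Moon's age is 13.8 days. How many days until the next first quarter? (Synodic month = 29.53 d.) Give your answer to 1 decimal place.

23.1 days

First quarter occurs at elongation 90°, i.e. at age 29.53 × 90/360 = 7.383 d.
This lunation's first quarter (7.383 d) has passed, so add one period: 36.913 − 13.8 = 23.113 days.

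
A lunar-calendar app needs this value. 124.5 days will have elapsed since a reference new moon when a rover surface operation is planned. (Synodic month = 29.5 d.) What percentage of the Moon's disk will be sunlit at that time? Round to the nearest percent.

124.5 d spans 4 complete synodic months (4 × 29.5 = 118.00 d) plus 6.50 d.
Elongation θ = 360° × 6.50/29.5 ≈ 79.3°.
Illuminated fraction = (1 − cos 79.3°)/2 = (1 − 0.185)/2 ≈ 0.407, so 41%.

41%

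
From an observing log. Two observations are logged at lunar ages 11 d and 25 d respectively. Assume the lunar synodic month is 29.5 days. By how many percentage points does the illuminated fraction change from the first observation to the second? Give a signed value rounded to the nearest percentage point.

-64 pp

θ₁ = 360° × 11/29.5 = 134.2°, f₁ = (1 − cos θ₁)/2 = 0.849.
θ₂ = 360° × 25/29.5 = 305.1°, f₂ = (1 − cos θ₂)/2 = 0.213.
Change = f₂ − f₁ = -0.636 → -64 percentage points.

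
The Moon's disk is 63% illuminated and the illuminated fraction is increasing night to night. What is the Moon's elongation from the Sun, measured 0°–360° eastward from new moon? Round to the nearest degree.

From f = (1 − cos θ)/2: cos θ = 1 − 2×0.63 = -0.260; arccos → 105.1°.
Before full moon the principal value applies: θ = 105.1°.

105°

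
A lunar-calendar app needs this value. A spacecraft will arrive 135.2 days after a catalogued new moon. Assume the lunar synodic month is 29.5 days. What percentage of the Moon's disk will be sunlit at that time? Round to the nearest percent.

135.2/29.5 = 4.583 lunations, so 4 complete cycles and 17.20 d into the next.
Phase angle: θ = 360°·(17.20 d)/(29.5 d) = 209.9°.
With cos θ = (-0.867), the lit fraction is (1 − (-0.867))/2 ≈ 0.933, so 93%.

93%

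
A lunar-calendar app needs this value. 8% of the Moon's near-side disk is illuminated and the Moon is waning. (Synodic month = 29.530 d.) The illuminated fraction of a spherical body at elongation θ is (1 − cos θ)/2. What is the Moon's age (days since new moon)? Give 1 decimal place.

cos θ = 1 − 2f = 0.840, giving a principal value of 32.9°.
Waning ⇒ past full, so θ = 360° − 32.9° = 327.1°.
At 360°/29.530 d per day, 327.1° corresponds to 26.83 days.

26.8 days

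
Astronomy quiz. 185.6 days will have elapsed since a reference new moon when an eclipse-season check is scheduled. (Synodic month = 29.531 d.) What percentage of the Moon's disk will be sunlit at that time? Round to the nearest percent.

185.6/29.531 = 6.285 lunations, so 6 complete cycles and 8.41 d into the next.
Elongation θ = 360° × 8.41/29.531 ≈ 102.6°.
Illuminated fraction = (1 − cos 102.6°)/2 = (1 − (-0.218))/2 ≈ 0.609, so 61%.

61%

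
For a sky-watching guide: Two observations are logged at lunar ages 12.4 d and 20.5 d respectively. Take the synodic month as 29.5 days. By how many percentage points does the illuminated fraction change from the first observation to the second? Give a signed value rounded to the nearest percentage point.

-27 pp

First observation: θ = 360°·12.4/29.5 = 151.3°, so f = 0.939.
Second observation: θ = 250.2°, f = 0.670.
Δf = 0.670 − 0.939 = -0.269, i.e. -27 pp.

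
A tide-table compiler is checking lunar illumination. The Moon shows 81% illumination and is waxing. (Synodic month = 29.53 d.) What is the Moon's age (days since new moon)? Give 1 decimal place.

cos θ = 1 − 2f = -0.620, giving a principal value of 128.3°.
The Moon is waxing (0°–180°), so θ = 128.3° directly.
That fraction of the synodic month is 128.3/360 × 29.53 d ≈ 10.53 d.

10.5 days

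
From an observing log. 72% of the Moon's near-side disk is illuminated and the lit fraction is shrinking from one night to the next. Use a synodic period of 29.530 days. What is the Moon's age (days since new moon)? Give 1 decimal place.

20.0 days

Invert f = (1 − cos θ)/2 to get cos θ = 1 − 2(0.72) = -0.440, hence θ₀ = arccos -0.440 = 116.1°.
A waning Moon lies in 180°–360°, so θ = 360° − 116.1° = 243.9°.
Age = 29.530 × 243.9°/360° ≈ 20.01 days.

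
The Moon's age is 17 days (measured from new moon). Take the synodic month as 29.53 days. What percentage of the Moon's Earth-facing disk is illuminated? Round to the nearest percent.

Elongation θ = 360° × 17/29.53 ≈ 207.2°.
With cos θ = (-0.889), the lit fraction is (1 − (-0.889))/2 ≈ 0.945, so 94%.

94%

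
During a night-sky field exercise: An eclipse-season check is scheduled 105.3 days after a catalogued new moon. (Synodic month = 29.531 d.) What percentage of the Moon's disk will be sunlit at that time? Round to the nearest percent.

96%

105.3 d spans 3 complete synodic months (3 × 29.531 = 88.59 d) plus 16.71 d.
Elongation θ = 360° × 16.71/29.531 ≈ 203.7°.
With cos θ = (-0.916), the lit fraction is (1 − (-0.916))/2 ≈ 0.958, so 96%.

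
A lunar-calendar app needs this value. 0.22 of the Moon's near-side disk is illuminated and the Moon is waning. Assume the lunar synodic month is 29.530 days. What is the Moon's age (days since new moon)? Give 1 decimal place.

24.9 days

Invert f = (1 − cos θ)/2 to get cos θ = 1 − 2(0.22) = 0.560, hence θ₀ = arccos 0.560 = 55.9°.
A waning Moon lies in 180°–360°, so θ = 360° − 55.9° = 304.1°.
At 360°/29.530 d per day, 304.1° corresponds to 24.94 days.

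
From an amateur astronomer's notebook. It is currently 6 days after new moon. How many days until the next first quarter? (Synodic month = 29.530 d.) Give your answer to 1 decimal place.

First quarter occurs at elongation 90°, i.e. at age 29.530 × 90/360 = 7.383 d.
That is 7.383 − 6 = 1.383 days ahead.

1.4 days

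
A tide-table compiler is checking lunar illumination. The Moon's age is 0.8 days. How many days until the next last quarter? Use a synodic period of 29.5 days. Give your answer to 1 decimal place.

Last quarter is 0.75 of the way through the cycle: age 0.75 × 29.5 = 22.125 d.
That is 22.125 − 0.8 = 21.325 days ahead.

21.3 days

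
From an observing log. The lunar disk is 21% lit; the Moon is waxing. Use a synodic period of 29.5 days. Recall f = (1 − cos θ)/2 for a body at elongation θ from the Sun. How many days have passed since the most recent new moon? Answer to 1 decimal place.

cos θ = 1 − 2f = 0.580, giving a principal value of 54.5°.
The Moon is waxing (0°–180°), so θ = 54.5° directly.
Age = 29.5 × 54.5°/360° ≈ 4.47 days.

4.5 days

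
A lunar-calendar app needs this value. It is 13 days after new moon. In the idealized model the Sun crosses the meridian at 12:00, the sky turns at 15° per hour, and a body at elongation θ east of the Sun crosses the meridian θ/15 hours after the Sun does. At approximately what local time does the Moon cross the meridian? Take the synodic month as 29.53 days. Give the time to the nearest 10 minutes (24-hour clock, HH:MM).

Phase angle: θ = 360°·(13 d)/(29.53 d) = 158.5°.
At 15° of sky rotation per hour, 158.5° corresponds to a 10.57 h lag.
12:00 + 10.566 h ≈ 22:34 → 22:30 to the nearest ten minutes.

22:30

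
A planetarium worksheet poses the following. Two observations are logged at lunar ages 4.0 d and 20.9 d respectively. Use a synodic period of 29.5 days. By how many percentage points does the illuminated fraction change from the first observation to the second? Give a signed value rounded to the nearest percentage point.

θ₁ = 360° × 4.0/29.5 = 48.8°, f₁ = (1 − cos θ₁)/2 = 0.171.
θ₂ = 360° × 20.9/29.5 = 255.1°, f₂ = (1 − cos θ₂)/2 = 0.629.
Change = f₂ − f₁ = +0.458 → +46 percentage points.

+46 percentage points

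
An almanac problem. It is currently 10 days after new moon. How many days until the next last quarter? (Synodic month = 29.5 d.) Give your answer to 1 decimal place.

Last quarter is 0.75 of the way through the cycle: age 0.75 × 29.5 = 22.125 d.
That is 22.125 − 10 = 12.125 days ahead.

12.1 days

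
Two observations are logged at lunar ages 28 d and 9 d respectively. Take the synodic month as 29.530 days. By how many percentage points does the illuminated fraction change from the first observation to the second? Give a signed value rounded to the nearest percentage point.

First observation: θ = 360°·28/29.530 = 341.3°, so f = 0.026.
Second observation: θ = 109.7°, f = 0.669.
Δf = 0.669 − 0.026 = +0.642, i.e. +64 pp.

+64 percentage points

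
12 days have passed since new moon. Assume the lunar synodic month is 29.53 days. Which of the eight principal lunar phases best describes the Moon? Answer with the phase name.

θ ≈ 360° × 12/29.53 = 146°, which falls in the waxing gibbous sector.

waxing gibbous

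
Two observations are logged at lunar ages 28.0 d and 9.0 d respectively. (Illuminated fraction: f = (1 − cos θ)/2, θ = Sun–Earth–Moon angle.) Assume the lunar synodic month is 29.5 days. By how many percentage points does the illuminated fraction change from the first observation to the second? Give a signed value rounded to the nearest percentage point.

First observation: θ = 360°·28.0/29.5 = 341.7°, so f = 0.025.
Second observation: θ = 109.8°, f = 0.670.
Δf = 0.670 − 0.025 = +0.644, i.e. +64 pp.

+64 pp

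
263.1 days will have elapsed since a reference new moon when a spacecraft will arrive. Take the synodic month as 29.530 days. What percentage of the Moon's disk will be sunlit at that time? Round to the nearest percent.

Reduce mod P: 263.1 − 8×29.530 = 26.86 d into the current lunation.
The Moon has covered 26.86/29.530 of its cycle, so θ ≈ 360° × 26.86/29.530 = 327.5°.
Illuminated fraction = (1 − cos 327.5°)/2 = (1 − 0.843)/2 ≈ 0.079, so 8%.

8%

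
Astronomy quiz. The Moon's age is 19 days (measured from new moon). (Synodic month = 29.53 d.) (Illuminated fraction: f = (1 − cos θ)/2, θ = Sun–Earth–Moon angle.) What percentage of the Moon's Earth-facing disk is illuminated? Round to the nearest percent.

81%

Phase angle: θ = 360°·(19 d)/(29.53 d) = 231.6°.
With cos θ = (-0.621), the lit fraction is (1 − (-0.621))/2 ≈ 0.810, so 81%.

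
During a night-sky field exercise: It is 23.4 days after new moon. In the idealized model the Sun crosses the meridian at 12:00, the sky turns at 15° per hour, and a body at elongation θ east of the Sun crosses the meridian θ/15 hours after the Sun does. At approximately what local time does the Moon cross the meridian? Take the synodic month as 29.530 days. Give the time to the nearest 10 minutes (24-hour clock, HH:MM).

07:00

The Moon has covered 23.4/29.530 of its cycle, so θ ≈ 360° × 23.4/29.530 = 285.3°.
The Moon trails the Sun by θ/15 = 285.3/15 ≈ 19.02 hours.
12:00 + 19.018 h ≈ 07:01 → 07:00 to the nearest ten minutes.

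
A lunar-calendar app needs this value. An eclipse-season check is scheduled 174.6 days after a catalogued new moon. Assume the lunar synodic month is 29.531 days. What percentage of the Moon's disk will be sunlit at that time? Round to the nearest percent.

174.6/29.531 = 5.912 lunations, so 5 complete cycles and 26.94 d into the next.
Phase angle: θ = 360°·(26.94 d)/(29.531 d) = 328.5°.
cos 328.5° = 0.852, so f = (1 − 0.852)/2 = 0.074, so 7%.

7%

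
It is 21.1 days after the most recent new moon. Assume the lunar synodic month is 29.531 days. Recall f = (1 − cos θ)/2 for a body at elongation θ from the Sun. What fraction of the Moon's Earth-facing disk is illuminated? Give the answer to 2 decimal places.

0.61

Phase angle: θ = 360°·(21.1 d)/(29.531 d) = 257.2°.
Illuminated fraction = (1 − cos 257.2°)/2 = (1 − (-0.221))/2 ≈ 0.611.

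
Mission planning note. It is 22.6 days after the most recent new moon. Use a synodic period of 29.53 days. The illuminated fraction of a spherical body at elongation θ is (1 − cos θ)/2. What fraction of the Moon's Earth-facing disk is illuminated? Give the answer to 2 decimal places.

0.45

Phase angle: θ = 360°·(22.6 d)/(29.53 d) = 275.5°.
Illuminated fraction = (1 − cos 275.5°)/2 = (1 − 0.096)/2 ≈ 0.452.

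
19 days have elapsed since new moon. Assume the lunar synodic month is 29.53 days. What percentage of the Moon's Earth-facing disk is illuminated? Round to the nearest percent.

The Moon has covered 19/29.53 of its cycle, so θ ≈ 360° × 19/29.53 = 231.6°.
Illuminated fraction = (1 − cos 231.6°)/2 = (1 − (-0.621))/2 ≈ 0.810, so 81%.

81%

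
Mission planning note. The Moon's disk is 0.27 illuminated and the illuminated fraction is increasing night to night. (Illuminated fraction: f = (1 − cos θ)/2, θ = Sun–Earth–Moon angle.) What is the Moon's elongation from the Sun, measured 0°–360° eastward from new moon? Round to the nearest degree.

From f = (1 − cos θ)/2: cos θ = 1 − 2×0.27 = 0.460; arccos → 62.6°.
The Moon is waxing (0°–180°), so θ = 62.6° directly.

63°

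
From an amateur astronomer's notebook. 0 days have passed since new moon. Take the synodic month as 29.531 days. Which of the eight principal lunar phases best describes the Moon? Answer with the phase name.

θ ≈ 360° × 0/29.531 = 0°, which falls in the new moon sector.

new moon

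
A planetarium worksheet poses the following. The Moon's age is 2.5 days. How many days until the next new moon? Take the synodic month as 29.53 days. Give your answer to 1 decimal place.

27.0 days

One full lunation from the last new moon is 29.53 d; remaining = 29.53 − 2.5 = 27.030 d.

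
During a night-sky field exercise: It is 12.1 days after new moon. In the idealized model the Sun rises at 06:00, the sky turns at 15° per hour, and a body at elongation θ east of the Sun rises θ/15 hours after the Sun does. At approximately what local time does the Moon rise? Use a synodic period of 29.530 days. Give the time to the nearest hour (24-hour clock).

The Moon has covered 12.1/29.530 of its cycle, so θ ≈ 360° × 12.1/29.530 = 147.5°.
At 15° of sky rotation per hour, 147.5° corresponds to a 9.83 h lag.
06:00 + 9.83 h ≈ 15:50 → 16:00 to the nearest hour.

16:00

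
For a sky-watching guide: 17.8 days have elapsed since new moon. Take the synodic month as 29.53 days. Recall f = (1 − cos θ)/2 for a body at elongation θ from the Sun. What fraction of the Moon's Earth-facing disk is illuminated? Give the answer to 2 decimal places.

The Moon has covered 17.8/29.53 of its cycle, so θ ≈ 360° × 17.8/29.53 = 217.0°.
With cos θ = (-0.799), the lit fraction is (1 − (-0.799))/2 ≈ 0.899.

0.90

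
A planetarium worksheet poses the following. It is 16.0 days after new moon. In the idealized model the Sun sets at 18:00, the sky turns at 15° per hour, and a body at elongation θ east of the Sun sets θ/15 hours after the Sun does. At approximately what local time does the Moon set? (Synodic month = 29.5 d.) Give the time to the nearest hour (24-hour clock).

07:00

The Moon has covered 16.0/29.5 of its cycle, so θ ≈ 360° × 16.0/29.5 = 195.3°.
The Moon trails the Sun by θ/15 = 195.3/15 ≈ 13.02 hours.
18:00 + 13.02 h ≈ 07:01 → 07:00 to the nearest hour.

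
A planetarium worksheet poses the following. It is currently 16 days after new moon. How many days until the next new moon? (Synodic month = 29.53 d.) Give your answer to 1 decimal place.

13.5 days

One full lunation from the last new moon is 29.53 d; remaining = 29.53 − 16 = 13.530 d.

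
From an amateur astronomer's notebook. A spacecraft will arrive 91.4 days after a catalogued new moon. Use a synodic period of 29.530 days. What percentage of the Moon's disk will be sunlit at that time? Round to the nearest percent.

9%

Reduce mod P: 91.4 − 3×29.530 = 2.81 d into the current lunation.
Phase angle: θ = 360°·(2.81 d)/(29.530 d) = 34.3°.
Illuminated fraction = (1 − cos 34.3°)/2 = (1 − 0.827)/2 ≈ 0.087, so 9%.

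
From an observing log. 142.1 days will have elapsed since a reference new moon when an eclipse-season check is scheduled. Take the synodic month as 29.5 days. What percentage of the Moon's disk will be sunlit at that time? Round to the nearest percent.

142.1/29.5 = 4.817 lunations, so 4 complete cycles and 24.10 d into the next.
Elongation θ = 360° × 24.10/29.5 ≈ 294.1°.
cos 294.1° = 0.408, so f = (1 − 0.408)/2 = 0.296, so 30%.

30%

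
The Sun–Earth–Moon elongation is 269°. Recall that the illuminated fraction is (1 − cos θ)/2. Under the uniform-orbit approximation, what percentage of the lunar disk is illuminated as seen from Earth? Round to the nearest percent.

cos 269° = (-0.017), so f = (1 − (-0.017))/2 = 0.509, i.e. 51%.

51%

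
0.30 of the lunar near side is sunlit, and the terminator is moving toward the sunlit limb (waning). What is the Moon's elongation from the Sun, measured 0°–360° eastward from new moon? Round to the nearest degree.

Invert f = (1 − cos θ)/2 to get cos θ = 1 − 2(0.30) = 0.400, hence θ₀ = arccos 0.400 = 66.4°.
Waning ⇒ past full, so θ = 360° − 66.4° = 293.6°.

294°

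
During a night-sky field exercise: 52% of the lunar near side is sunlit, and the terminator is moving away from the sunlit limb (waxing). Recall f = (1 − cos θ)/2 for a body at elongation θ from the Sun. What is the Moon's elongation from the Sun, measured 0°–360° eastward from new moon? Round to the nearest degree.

92°

Invert f = (1 − cos θ)/2 to get cos θ = 1 − 2(0.52) = -0.040, hence θ₀ = arccos -0.040 = 92.3°.
Waxing ⇒ before full, so θ = 92.3°.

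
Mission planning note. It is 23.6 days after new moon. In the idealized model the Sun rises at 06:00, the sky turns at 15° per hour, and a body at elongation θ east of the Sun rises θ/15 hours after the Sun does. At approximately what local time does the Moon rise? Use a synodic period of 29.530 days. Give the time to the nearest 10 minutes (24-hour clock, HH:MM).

The Moon has covered 23.6/29.530 of its cycle, so θ ≈ 360° × 23.6/29.530 = 287.7°.
At 15° of sky rotation per hour, 287.7° corresponds to a 19.18 h lag.
06:00 + 19.180 h ≈ 01:11 → 01:10 to the nearest ten minutes.

01:10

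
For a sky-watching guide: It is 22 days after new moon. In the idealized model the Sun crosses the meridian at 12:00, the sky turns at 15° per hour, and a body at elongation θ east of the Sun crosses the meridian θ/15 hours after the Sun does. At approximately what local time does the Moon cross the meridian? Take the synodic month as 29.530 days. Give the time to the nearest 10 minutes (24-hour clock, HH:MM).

The Moon has covered 22/29.530 of its cycle, so θ ≈ 360° × 22/29.530 = 268.2°.
Delay after the Sun = 268.2° / (15°/h) ≈ 17.88 h.
12:00 + 17.880 h ≈ 05:53 → 05:50 to the nearest ten minutes.

05:50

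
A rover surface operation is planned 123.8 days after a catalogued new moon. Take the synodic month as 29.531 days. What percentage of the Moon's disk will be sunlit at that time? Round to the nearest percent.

32%

123.8/29.531 = 4.192 lunations, so 4 complete cycles and 5.68 d into the next.
The Moon has covered 5.68/29.531 of its cycle, so θ ≈ 360° × 5.68/29.531 = 69.2°.
cos 69.2° = 0.355, so f = (1 − 0.355)/2 = 0.322, so 32%.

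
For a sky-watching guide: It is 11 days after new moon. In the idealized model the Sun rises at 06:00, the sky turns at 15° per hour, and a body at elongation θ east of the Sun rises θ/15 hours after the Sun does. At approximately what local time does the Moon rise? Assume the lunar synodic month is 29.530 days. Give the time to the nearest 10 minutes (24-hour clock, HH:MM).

The Moon has covered 11/29.530 of its cycle, so θ ≈ 360° × 11/29.530 = 134.1°.
At 15° of sky rotation per hour, 134.1° corresponds to a 8.94 h lag.
06:00 + 8.940 h ≈ 14:56 → 15:00 to the nearest ten minutes.

15:00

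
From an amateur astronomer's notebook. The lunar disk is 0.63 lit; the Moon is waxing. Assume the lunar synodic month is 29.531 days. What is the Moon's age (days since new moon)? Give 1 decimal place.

8.6 days

Invert f = (1 − cos θ)/2 to get cos θ = 1 − 2(0.63) = -0.260, hence θ₀ = arccos -0.260 = 105.1°.
Waxing ⇒ before full, so θ = 105.1°.
Age = 29.531 × 105.1°/360° ≈ 8.62 days.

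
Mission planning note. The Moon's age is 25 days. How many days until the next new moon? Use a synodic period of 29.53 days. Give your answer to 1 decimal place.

The next new moon completes the synodic month: 29.53 − 25 = 4.530 days.

4.5 days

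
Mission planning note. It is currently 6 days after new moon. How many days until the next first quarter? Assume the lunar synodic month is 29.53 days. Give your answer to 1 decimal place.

1.4 days

First quarter is 0.25 of the way through the cycle: age 0.25 × 29.53 = 7.383 d.
That is 7.383 − 6 = 1.383 days ahead.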